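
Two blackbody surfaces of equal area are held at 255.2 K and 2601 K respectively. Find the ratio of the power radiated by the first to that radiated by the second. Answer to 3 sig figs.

With equal areas, P₁/P₂ = (T₁/T₂)⁴ = (255.2/2601)⁴ = 9.27×10⁻⁵.

P₁/P₂ ≈ 9.27×10⁻⁵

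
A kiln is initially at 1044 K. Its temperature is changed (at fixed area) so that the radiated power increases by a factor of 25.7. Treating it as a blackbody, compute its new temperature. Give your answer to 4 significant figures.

T₂ ≈ 2351 K

P ∝ T⁴, so T₂/T₁ = (P₂/P₁)^(1/4) = (25.7)^(1/4) = 2.25156.
T₂ = 1044 × 2.25156 = 2351 K.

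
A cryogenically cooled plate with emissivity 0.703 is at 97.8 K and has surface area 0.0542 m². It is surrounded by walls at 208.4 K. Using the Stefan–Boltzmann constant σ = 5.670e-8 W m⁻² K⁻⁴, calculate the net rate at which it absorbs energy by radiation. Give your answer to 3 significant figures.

Net gain ≈ 3.88 W

Area A = 0.0542 m².
Net radiated power P_net = εσA(T⁴ − T₀⁴) = 0.703×5.670×10⁻⁸×0.0542×(97.8⁴ − 208.4⁴).
T⁴ − T₀⁴ = 9.14862×10⁷ − 1.88621×10⁹ = -1.79472×10⁹ K⁴, so P_net = -3.88 W — negative, meaning a net gain of 3.88 W.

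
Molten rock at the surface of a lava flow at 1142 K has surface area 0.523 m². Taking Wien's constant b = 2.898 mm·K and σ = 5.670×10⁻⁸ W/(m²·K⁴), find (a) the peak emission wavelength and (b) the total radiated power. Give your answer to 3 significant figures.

λ_max ≈ 2.54×10³ nm; P ≈ 5.04×10⁴ W

(a) λ_max = b/T = 2.898×10⁻³/1142 = 2.538×10⁻⁶ m = 2.54×10³ nm.
Area A = 0.523 m².
(b) P = σAT⁴ = 5.670×10⁻⁸×0.523×(1142)⁴ = 5.04×10⁴ W.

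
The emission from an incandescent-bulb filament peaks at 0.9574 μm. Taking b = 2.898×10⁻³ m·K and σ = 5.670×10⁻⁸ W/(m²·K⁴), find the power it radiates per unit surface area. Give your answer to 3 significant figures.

Wien's law: T = b/λ_max = 2.898×10⁻³/9.574×10⁻⁷ = 3026.95 K.
Then I = σT⁴ = 5.670×10⁻⁸×(3026.95)⁴ = 4.76×10⁶ W/m².

I ≈ 4.76×10⁶ W/m²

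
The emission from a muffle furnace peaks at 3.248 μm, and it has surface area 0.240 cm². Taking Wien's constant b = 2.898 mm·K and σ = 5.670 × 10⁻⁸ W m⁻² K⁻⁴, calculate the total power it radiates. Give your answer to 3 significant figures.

P ≈ 0.862 W

Wien's law: T = b/λ_max = 2.898×10⁻³/3.248×10⁻⁶ = 892.241 K.
Area A = 0.240 cm² = 2.40×10⁻⁵ m².
Then P = σAT⁴ = 5.670×10⁻⁸×2.40×10⁻⁵×(892.241)⁴ = 0.862 W.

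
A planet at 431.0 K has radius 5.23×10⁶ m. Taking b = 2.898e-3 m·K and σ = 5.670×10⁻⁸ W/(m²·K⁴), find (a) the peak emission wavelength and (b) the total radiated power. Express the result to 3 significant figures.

λ_max ≈ 6.72 μm; P ≈ 6.73×10¹⁷ W

(a) λ_max = b/T = 2.898×10⁻³/431.0 = 6.724×10⁻⁶ m = 6.72 μm.
Surface area A = 4πR² = 4π(5.23×10⁶ m)² = 3.43727×10¹⁴ m².
(b) P = σAT⁴ = 5.670×10⁻⁸×3.43727×10¹⁴×(431.0)⁴ = 6.73×10¹⁷ W.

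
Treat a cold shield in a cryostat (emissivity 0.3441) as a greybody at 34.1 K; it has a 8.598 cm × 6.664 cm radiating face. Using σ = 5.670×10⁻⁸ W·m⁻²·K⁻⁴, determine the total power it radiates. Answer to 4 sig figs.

P ≈ 1.512×10⁻⁴ W

Area A = 0.08598 × 0.06664 = 5.72971×10⁻³ m².
P = εσAT⁴ = 0.3441 × 5.670×10⁻⁸ × 5.72971×10⁻³ × (34.1)⁴ = 1.512×10⁻⁴ W.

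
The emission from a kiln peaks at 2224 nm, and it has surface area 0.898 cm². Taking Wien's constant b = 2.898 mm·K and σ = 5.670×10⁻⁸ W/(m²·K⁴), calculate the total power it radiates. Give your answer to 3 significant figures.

Wien's law: T = b/λ_max = 2.898×10⁻³/2.224×10⁻⁶ = 1303.06 K.
Area A = 0.898 cm² = 8.98×10⁻⁵ m².
Then P = σAT⁴ = 5.670×10⁻⁸×8.98×10⁻⁵×(1303.06)⁴ = 14.7 W.

P ≈ 14.7 W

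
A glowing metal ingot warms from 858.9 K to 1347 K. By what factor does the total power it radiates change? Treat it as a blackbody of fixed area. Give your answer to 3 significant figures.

P ∝ T⁴, so P₂/P₁ = (T₂/T₁)⁴ = (1347/858.9)⁴ = (1.56829)⁴ = 6.05.

P₂/P₁ ≈ 6.05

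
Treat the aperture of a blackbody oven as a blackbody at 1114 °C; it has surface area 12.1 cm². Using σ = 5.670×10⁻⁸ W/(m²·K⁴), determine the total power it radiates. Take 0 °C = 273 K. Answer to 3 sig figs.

P ≈ 254 W

T = 1114 °C + 273 = 1387 K.
Area A = 12.1 cm² = 1.21×10⁻³ m².
P = σAT⁴ = 5.670×10⁻⁸ × 1.21×10⁻³ × (1387)⁴ = 254 W.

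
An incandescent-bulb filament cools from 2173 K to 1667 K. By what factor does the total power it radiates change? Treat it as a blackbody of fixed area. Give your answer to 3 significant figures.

P₂/P₁ ≈ 0.346

P ∝ T⁴, so P₂/P₁ = (T₂/T₁)⁴ = (1667/2173)⁴ = (0.767142)⁴ = 0.346.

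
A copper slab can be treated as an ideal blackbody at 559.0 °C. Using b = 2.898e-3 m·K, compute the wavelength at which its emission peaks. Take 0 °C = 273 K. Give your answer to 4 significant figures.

λ_max ≈ 3.483 μm

T = 559.0 °C + 273 = 832.0 K.
Wien's displacement law: λ_max = b/T = (2.898×10⁻³ m·K)/(832.0 K) = 3.4832×10⁻⁶ m.
That is 3.483 μm, in the infrared range.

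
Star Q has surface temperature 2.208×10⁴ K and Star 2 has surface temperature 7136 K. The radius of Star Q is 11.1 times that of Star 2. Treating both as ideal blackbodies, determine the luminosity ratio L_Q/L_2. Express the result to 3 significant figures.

L_Q/L_2 ≈ 1.13×10⁴

L ∝ R²T⁴, so L_Q/L_2 = (R_Q/R_2)²(T_Q/T_2)⁴ = (11.1)² × (2.208×10⁴/7136)⁴ = 123.21 × 91.6594 = 1.13×10⁴.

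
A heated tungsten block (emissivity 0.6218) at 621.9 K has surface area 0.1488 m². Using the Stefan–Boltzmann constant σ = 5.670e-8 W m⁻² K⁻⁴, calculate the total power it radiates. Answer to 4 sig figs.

Area A = 0.1488 m².
P = εσAT⁴ = 0.6218 × 5.670×10⁻⁸ × 0.1488 × (621.9)⁴ = 784.7 W.

P ≈ 784.7 W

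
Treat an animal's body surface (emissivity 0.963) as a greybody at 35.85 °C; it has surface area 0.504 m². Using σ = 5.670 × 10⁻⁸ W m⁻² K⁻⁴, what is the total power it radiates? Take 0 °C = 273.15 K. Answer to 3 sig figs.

T = 35.85 °C + 273.15 = 309.00 K.
Area A = 0.504 m².
P = εσAT⁴ = 0.963 × 5.670×10⁻⁸ × 0.504 × (309.00)⁴ = 251 W.

P ≈ 251 W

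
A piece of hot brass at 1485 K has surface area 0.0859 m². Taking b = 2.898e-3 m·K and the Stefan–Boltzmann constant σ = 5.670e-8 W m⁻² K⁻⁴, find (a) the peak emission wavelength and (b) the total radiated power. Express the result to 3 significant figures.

(a) λ_max = b/T = 2.898×10⁻³/1485 = 1.952×10⁻⁶ m = 1.95×10³ nm.
Area A = 0.0859 m².
(b) P = σAT⁴ = 5.670×10⁻⁸×0.0859×(1485)⁴ = 2.37×10⁴ W.

λ_max ≈ 1.95×10³ nm; P ≈ 2.37×10⁴ W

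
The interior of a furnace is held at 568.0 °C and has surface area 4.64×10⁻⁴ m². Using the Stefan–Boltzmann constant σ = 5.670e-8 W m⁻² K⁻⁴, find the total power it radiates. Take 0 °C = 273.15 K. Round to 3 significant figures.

P ≈ 13.2 W

T = 568.0 °C + 273.15 = 841.15 K.
Area A = 4.64×10⁻⁴ m².
P = σAT⁴ = 5.670×10⁻⁸ × 4.64×10⁻⁴ × (841.15)⁴ = 13.2 W.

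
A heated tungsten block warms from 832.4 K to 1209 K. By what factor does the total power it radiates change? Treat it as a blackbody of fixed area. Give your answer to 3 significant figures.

P ∝ T⁴, so P₂/P₁ = (T₂/T₁)⁴ = (1209/832.4)⁴ = (1.45243)⁴ = 4.45.

P₂/P₁ ≈ 4.45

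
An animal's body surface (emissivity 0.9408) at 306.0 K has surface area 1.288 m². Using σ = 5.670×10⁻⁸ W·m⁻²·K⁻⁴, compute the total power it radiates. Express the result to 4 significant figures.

Area A = 1.288 m².
P = εσAT⁴ = 0.9408 × 5.670×10⁻⁸ × 1.288 × (306.0)⁴ = 602.4 W.

P ≈ 602.4 W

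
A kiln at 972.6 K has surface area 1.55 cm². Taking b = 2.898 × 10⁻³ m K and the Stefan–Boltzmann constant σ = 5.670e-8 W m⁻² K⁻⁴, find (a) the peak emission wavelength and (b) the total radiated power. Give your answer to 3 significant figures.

(a) λ_max = b/T = 2.898×10⁻³/972.6 = 2.980×10⁻⁶ m = 2.98 μm.
Area A = 1.55 cm² = 1.55×10⁻⁴ m².
(b) P = σAT⁴ = 5.670×10⁻⁸×1.55×10⁻⁴×(972.6)⁴ = 7.86 W.

λ_max ≈ 2.98 μm; P ≈ 7.86 W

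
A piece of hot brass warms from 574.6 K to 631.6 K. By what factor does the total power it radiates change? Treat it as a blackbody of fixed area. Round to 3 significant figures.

P₂/P₁ ≈ 1.46

P ∝ T⁴, so P₂/P₁ = (T₂/T₁)⁴ = (631.6/574.6)⁴ = (1.09920)⁴ = 1.46.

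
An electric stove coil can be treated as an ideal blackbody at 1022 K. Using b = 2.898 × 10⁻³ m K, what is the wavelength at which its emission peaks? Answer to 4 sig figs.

Wien's displacement law: λ_max = b/T = (2.898×10⁻³ m·K)/(1022 K) = 2.8356×10⁻⁶ m.
That is 2836 nm, in the infrared range.

λ_max ≈ 2836 nm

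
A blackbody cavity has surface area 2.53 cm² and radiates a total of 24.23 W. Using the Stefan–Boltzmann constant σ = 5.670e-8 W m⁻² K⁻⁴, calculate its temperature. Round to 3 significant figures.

Area A = 2.53 cm² = 2.53×10⁻⁴ m².
P = σAT⁴ ⇒ T = (P/(σA))^(1/4) = (24.23/(5.670×10⁻⁸×2.53×10⁻⁴))^(1/4) = 1.14×10³ K.

T ≈ 1.14×10³ K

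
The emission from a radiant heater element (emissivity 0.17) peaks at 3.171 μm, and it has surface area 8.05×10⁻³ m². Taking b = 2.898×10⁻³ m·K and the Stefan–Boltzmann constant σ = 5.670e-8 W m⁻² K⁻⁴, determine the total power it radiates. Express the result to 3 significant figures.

P ≈ 54.1 W

Wien's law: T = b/λ_max = 2.898×10⁻³/3.171×10⁻⁶ = 913.907 K.
Area A = 8.05×10⁻³ m².
Then P = εσAT⁴ = 0.17×5.670×10⁻⁸×8.05×10⁻³×(913.907)⁴ = 54.1 W.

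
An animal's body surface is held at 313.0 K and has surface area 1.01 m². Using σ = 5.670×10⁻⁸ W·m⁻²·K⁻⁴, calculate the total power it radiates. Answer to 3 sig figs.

Area A = 1.01 m².
P = σAT⁴ = 5.670×10⁻⁸ × 1.01 × (313.0)⁴ = 550 W.

P ≈ 550 W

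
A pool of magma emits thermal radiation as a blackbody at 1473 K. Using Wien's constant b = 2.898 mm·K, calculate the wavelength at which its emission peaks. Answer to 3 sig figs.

Wien's displacement law: λ_max = b/T = (2.898×10⁻³ m·K)/(1473 K) = 1.967×10⁻⁶ m.
That is 1.97×10³ nm, in the infrared range.

λ_max ≈ 1.97×10³ nm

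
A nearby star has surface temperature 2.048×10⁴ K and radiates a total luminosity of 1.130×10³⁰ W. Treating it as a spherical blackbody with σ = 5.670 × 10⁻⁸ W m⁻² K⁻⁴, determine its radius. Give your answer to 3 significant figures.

R ≈ 3.00×10⁹ m

L = 4πR²σT⁴ ⇒ R = √(L/(4πσT⁴)).
σT⁴ = 9.97477×10⁹ W/m², so R = √(1.130×10³⁰/(4π×9.97477×10⁹)) = 3.00×10⁹ m.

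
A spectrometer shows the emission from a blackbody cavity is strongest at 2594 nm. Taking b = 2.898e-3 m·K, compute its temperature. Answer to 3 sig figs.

Wien's law gives T = b/λ_max = (2.898×10⁻³ m·K)/(2.594×10⁻⁶ m) = 1.12×10³ K.

T ≈ 1.12×10³ K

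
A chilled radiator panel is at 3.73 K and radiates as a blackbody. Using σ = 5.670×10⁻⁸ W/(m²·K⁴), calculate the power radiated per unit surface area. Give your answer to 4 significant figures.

I ≈ 1.098×10⁻⁵ W/m²

Stefan–Boltzmann: I = σT⁴ = 5.670×10⁻⁸ × (3.73)⁴ = 1.098×10⁻⁵ W/m².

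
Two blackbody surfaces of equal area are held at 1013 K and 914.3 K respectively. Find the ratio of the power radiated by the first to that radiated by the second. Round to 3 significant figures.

P₁/P₂ ≈ 1.51

With equal areas, P₁/P₂ = (T₁/T₂)⁴ = (1013/914.3)⁴ = 1.51.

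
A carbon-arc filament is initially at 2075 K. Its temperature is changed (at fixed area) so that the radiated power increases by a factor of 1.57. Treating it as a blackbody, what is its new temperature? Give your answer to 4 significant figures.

T₂ ≈ 2323 K

P ∝ T⁴, so T₂/T₁ = (P₂/P₁)^(1/4) = (1.57)^(1/4) = 1.11937.
T₂ = 2075 × 1.11937 = 2323 K.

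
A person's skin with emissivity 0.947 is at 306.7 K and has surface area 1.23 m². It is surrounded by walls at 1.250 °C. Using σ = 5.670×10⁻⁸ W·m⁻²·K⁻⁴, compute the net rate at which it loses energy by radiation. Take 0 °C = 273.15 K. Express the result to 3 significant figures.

Net loss ≈ 210 W

Surroundings: T = 1.250 °C + 273.15 = 274.400 K.
Area A = 1.23 m².
Net radiated power P_net = εσA(T⁴ − T₀⁴) = 0.947×5.670×10⁻⁸×1.23×(306.7⁴ − 274.400⁴).
T⁴ − T₀⁴ = 8.84820×10⁹ − 5.66939×10⁹ = 3.17881×10⁹ K⁴, so P_net = 210 W.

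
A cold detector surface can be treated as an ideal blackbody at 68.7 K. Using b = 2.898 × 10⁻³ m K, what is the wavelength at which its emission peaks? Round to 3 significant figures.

Wien's displacement law: λ_max = b/T = (2.898×10⁻³ m·K)/(68.7 K) = 4.218×10⁻⁵ m.
That is 42.2 μm, in the infrared range.

λ_max ≈ 42.2 μm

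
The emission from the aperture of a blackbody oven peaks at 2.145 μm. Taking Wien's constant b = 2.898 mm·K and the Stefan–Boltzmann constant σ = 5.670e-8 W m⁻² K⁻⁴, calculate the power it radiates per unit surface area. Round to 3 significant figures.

Wien's law: T = b/λ_max = 2.898×10⁻³/2.145×10⁻⁶ = 1351.05 K.
Then I = σT⁴ = 5.670×10⁻⁸×(1351.05)⁴ = 1.89×10⁵ W/m².

I ≈ 1.89×10⁵ W/m²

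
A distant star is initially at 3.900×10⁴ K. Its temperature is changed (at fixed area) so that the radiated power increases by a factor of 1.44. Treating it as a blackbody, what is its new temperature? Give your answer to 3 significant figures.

T₂ ≈ 4.27×10⁴ K

P ∝ T⁴, so T₂/T₁ = (P₂/P₁)^(1/4) = (1.44)^(1/4) = 1.09545.
T₂ = 3.900×10⁴ × 1.09545 = 4.27×10⁴ K.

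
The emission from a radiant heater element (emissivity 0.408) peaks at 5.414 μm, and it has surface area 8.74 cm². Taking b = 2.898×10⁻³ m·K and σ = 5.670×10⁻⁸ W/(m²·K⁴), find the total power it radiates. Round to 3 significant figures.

Wien's law: T = b/λ_max = 2.898×10⁻³/5.414×10⁻⁶ = 535.279 K.
Area A = 8.74 cm² = 8.74×10⁻⁴ m².
Then P = εσAT⁴ = 0.408×5.670×10⁻⁸×8.74×10⁻⁴×(535.279)⁴ = 1.66 W.

P ≈ 1.66 W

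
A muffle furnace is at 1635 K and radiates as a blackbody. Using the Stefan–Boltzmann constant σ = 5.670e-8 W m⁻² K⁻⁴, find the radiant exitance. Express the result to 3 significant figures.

Stefan–Boltzmann: I = σT⁴ = 5.670×10⁻⁸ × (1635)⁴ = 4.05×10⁵ W/m².

I ≈ 4.05×10⁵ W/m²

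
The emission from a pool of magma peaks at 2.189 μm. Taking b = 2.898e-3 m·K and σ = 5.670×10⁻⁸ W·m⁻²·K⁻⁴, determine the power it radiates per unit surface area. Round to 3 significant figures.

Wien's law: T = b/λ_max = 2.898×10⁻³/2.189×10⁻⁶ = 1323.89 K.
Then I = σT⁴ = 5.670×10⁻⁸×(1323.89)⁴ = 1.74×10⁵ W/m².

I ≈ 1.74×10⁵ W/m²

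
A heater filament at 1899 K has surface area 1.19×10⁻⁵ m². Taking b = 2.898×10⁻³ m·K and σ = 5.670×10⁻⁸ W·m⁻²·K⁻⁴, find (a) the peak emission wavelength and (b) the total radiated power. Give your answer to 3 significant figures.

λ_max ≈ 1.53×10³ nm; P ≈ 8.77 W

(a) λ_max = b/T = 2.898×10⁻³/1899 = 1.526×10⁻⁶ m = 1.53×10³ nm.
Area A = 1.19×10⁻⁵ m².
(b) P = σAT⁴ = 5.670×10⁻⁸×1.19×10⁻⁵×(1899)⁴ = 8.77 W.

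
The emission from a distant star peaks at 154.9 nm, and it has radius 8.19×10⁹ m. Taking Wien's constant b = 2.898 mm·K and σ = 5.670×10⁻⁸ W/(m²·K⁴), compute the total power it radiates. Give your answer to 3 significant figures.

Wien's law: T = b/λ_max = 2.898×10⁻³/1.549×10⁻⁷ = 18708.8 K.
Surface area A = 4πR² = 4π(8.19×10⁹ m)² = 8.42903×10²⁰ m².
Then P = σAT⁴ = 5.670×10⁻⁸×8.42903×10²⁰×(18708.8)⁴ = 5.86×10³⁰ W.

P ≈ 5.86×10³⁰ W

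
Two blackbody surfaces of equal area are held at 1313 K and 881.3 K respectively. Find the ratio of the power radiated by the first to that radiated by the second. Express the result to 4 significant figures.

P₁/P₂ ≈ 4.927

With equal areas, P₁/P₂ = (T₁/T₂)⁴ = (1313/881.3)⁴ = 4.927.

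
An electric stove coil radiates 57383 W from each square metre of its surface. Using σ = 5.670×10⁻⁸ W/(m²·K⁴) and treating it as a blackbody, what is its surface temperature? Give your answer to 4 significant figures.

T ≈ 1003 K

I = σT⁴, so T = (I/σ)^(1/4) = (57383/(5.670×10⁻⁸))^(1/4) = 1003 K.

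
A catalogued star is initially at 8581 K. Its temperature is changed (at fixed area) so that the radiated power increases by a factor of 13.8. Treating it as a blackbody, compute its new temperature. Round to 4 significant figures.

P ∝ T⁴, so T₂/T₁ = (P₂/P₁)^(1/4) = (13.8)^(1/4) = 1.92739.
T₂ = 8581 × 1.92739 = 1.654×10⁴ K.

T₂ ≈ 1.654×10⁴ K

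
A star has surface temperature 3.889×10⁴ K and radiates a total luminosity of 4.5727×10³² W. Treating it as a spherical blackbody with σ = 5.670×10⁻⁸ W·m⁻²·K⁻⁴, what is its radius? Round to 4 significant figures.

R ≈ 1.675×10¹⁰ m

L = 4πR²σT⁴ ⇒ R = √(L/(4πσT⁴)).
σT⁴ = 1.29698×10¹¹ W/m², so R = √(4.5727×10³²/(4π×1.29698×10¹¹)) = 1.675×10¹⁰ m.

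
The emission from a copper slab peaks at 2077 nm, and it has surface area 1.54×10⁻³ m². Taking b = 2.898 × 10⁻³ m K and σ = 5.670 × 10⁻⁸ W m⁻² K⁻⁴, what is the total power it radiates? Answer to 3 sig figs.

Wien's law: T = b/λ_max = 2.898×10⁻³/2.077×10⁻⁶ = 1395.28 K.
Area A = 1.54×10⁻³ m².
Then P = σAT⁴ = 5.670×10⁻⁸×1.54×10⁻³×(1395.28)⁴ = 331 W.

P ≈ 331 W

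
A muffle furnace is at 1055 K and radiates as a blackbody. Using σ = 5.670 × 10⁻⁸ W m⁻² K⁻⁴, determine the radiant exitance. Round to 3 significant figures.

Stefan–Boltzmann: I = σT⁴ = 5.670×10⁻⁸ × (1055)⁴ = 7.02×10⁴ W/m².

I ≈ 7.02×10⁴ W/m²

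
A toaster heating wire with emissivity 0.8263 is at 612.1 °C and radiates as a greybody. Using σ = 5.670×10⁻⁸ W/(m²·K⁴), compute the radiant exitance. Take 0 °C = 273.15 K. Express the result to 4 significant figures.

I ≈ 2.877×10⁴ W/m²

T = 612.1 °C + 273.15 = 885.25 K.
Stefan–Boltzmann: I = εσT⁴ = 0.8263 × 5.670×10⁻⁸ × (885.25)⁴ = 2.877×10⁴ W/m².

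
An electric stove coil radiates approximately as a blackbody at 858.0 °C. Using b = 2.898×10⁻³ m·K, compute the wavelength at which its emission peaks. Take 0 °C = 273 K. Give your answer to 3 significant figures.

λ_max ≈ 2.56 μm

T = 858.0 °C + 273 = 1131.0 K.
Wien's displacement law: λ_max = b/T = (2.898×10⁻³ m·K)/(1131.0 K) = 2.562×10⁻⁶ m.
That is 2.56 μm, in the infrared range.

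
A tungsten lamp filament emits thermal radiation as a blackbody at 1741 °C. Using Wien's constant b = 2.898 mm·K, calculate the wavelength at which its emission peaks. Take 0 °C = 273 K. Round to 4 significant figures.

λ_max ≈ 1439 nm

T = 1741 °C + 273 = 2014 K.
Wien's displacement law: λ_max = b/T = (2.898×10⁻³ m·K)/(2014 K) = 1.4389×10⁻⁶ m.
That is 1439 nm, in the infrared range.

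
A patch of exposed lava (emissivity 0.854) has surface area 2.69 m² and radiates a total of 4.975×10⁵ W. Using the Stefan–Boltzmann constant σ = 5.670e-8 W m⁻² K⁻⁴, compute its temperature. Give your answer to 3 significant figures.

Area A = 2.69 m².
P = εσAT⁴ ⇒ T = (P/(εσA))^(1/4) = (4.975×10⁵/(0.854×5.670×10⁻⁸×2.69))^(1/4) = 1.40×10³ K.

T ≈ 1.40×10³ K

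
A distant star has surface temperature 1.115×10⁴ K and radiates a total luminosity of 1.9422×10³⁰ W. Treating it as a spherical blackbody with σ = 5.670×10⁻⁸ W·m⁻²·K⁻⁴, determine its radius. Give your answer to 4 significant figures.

L = 4πR²σT⁴ ⇒ R = √(L/(4πσT⁴)).
σT⁴ = 8.76360×10⁸ W/m², so R = √(1.9422×10³⁰/(4π×8.76360×10⁸)) = 1.328×10¹⁰ m.

R ≈ 1.328×10¹⁰ m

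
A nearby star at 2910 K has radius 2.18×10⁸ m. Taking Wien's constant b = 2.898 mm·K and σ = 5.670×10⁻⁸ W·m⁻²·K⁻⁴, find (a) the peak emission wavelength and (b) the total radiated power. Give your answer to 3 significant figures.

(a) λ_max = b/T = 2.898×10⁻³/2910 = 9.959×10⁻⁷ m = 0.996 μm.
Surface area A = 4πR² = 4π(2.18×10⁸ m)² = 5.97204×10¹⁷ m².
(b) P = σAT⁴ = 5.670×10⁻⁸×5.97204×10¹⁷×(2910)⁴ = 2.43×10²⁴ W.

λ_max ≈ 0.996 μm; P ≈ 2.43×10²⁴ W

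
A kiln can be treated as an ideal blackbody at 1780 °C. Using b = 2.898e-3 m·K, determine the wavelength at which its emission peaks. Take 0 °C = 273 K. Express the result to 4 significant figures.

T = 1780 °C + 273 = 2053 K.
Wien's displacement law: λ_max = b/T = (2.898×10⁻³ m·K)/(2053 K) = 1.4116×10⁻⁶ m.
That is 1412 nm, in the infrared range.

λ_max ≈ 1412 nm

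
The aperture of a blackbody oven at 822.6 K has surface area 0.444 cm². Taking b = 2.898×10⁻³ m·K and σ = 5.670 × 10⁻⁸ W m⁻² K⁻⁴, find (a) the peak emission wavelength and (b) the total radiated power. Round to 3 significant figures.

(a) λ_max = b/T = 2.898×10⁻³/822.6 = 3.523×10⁻⁶ m = 3.52 μm.
Area A = 0.444 cm² = 4.44×10⁻⁵ m².
(b) P = σAT⁴ = 5.670×10⁻⁸×4.44×10⁻⁵×(822.6)⁴ = 1.15 W.

λ_max ≈ 3.52 μm; P ≈ 1.15 W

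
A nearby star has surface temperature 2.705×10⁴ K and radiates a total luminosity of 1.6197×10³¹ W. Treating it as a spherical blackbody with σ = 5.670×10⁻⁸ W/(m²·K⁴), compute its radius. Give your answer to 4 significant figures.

L = 4πR²σT⁴ ⇒ R = √(L/(4πσT⁴)).
σT⁴ = 3.03565×10¹⁰ W/m², so R = √(1.6197×10³¹/(4π×3.03565×10¹⁰)) = 6.516×10⁹ m.

R ≈ 6.516×10⁹ m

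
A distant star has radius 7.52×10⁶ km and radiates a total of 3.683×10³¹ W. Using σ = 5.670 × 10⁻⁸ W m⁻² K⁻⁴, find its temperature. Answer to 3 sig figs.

T ≈ 3.09×10⁴ K

Surface area A = 4πR² = 4π(7.52×10⁹ m)² = 7.10633×10²⁰ m².
P = σAT⁴ ⇒ T = (P/(σA))^(1/4) = (3.683×10³¹/(5.670×10⁻⁸×7.10633×10²⁰))^(1/4) = 3.09×10⁴ K.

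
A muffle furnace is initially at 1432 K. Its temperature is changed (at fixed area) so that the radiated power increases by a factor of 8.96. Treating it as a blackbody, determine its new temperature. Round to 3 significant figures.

P ∝ T⁴, so T₂/T₁ = (P₂/P₁)^(1/4) = (8.96)^(1/4) = 1.73012.
T₂ = 1432 × 1.73012 = 2.48×10³ K.

T₂ ≈ 2.48×10³ K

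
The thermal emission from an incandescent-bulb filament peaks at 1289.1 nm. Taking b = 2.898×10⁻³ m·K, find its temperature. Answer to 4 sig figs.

T ≈ 2248 K

Wien's law gives T = b/λ_max = (2.898×10⁻³ m·K)/(1.2891×10⁻⁶ m) = 2248 K.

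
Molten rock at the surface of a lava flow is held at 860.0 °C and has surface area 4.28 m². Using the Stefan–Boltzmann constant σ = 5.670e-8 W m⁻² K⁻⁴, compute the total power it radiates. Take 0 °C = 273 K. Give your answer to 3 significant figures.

T = 860.0 °C + 273 = 1133.0 K.
Area A = 4.28 m².
P = σAT⁴ = 5.670×10⁻⁸ × 4.28 × (1133.0)⁴ = 4.00×10⁵ W.

P ≈ 4.00×10⁵ W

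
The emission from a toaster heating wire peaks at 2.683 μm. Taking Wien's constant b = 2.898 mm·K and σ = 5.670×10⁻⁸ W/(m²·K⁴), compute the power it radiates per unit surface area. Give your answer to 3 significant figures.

I ≈ 7.72×10⁴ W/m²

Wien's law: T = b/λ_max = 2.898×10⁻³/2.683×10⁻⁶ = 1080.13 K.
Then I = σT⁴ = 5.670×10⁻⁸×(1080.13)⁴ = 7.72×10⁴ W/m².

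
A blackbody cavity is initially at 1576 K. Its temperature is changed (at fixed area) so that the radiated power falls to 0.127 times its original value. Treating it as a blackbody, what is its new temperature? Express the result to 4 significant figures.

P ∝ T⁴, so T₂/T₁ = (P₂/P₁)^(1/4) = (0.127)^(1/4) = 0.596968.
T₂ = 1576 × 0.596968 = 940.8 K.

T₂ ≈ 940.8 K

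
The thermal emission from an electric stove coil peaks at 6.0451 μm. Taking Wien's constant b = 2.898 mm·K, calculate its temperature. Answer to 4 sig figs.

Wien's law gives T = b/λ_max = (2.898×10⁻³ m·K)/(6.0451×10⁻⁶ m) = 479.4 K.

T ≈ 479.4 K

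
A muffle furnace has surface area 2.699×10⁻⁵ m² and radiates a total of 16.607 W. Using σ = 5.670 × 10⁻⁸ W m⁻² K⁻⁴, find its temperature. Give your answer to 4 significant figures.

Area A = 2.699×10⁻⁵ m².
P = σAT⁴ ⇒ T = (P/(σA))^(1/4) = (16.607/(5.670×10⁻⁸×2.699×10⁻⁵))^(1/4) = 1815 K.

T ≈ 1815 K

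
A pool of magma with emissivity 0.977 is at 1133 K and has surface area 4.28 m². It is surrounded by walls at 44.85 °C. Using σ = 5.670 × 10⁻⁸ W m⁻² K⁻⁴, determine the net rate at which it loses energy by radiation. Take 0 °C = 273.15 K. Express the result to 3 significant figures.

Surroundings: T = 44.85 °C + 273.15 = 318.00 K.
Area A = 4.28 m².
Net radiated power P_net = εσA(T⁴ − T₀⁴) = 0.977×5.670×10⁻⁸×4.28×(1133⁴ − 318.00⁴).
T⁴ − T₀⁴ = 1.64786×10¹² − 1.02261×10¹⁰ = 1.63763×10¹² K⁴, so P_net = 3.88×10⁵ W.

Net loss ≈ 3.88×10⁵ W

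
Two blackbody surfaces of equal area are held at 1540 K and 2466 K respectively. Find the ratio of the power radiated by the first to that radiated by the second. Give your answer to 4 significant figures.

P₁/P₂ ≈ 0.1521

With equal areas, P₁/P₂ = (T₁/T₂)⁴ = (1540/2466)⁴ = 0.1521.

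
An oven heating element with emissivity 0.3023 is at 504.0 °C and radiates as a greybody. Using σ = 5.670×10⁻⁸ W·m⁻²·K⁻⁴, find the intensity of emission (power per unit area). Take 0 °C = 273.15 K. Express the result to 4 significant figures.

T = 504.0 °C + 273.15 = 777.15 K.
Stefan–Boltzmann: I = εσT⁴ = 0.3023 × 5.670×10⁻⁸ × (777.15)⁴ = 6252 W/m².

I ≈ 6252 W/m²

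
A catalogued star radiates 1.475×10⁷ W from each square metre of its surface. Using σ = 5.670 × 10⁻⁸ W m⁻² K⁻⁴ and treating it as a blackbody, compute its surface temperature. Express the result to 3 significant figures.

T ≈ 4.02×10³ K

I = σT⁴, so T = (I/σ)^(1/4) = (1.475×10⁷/(5.670×10⁻⁸))^(1/4) = 4.02×10³ K.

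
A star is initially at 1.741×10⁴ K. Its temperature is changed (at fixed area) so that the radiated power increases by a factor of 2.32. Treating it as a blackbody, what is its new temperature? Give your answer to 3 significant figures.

P ∝ T⁴, so T₂/T₁ = (P₂/P₁)^(1/4) = (2.32)^(1/4) = 1.23416.
T₂ = 1.741×10⁴ × 1.23416 = 2.15×10⁴ K.

T₂ ≈ 2.15×10⁴ K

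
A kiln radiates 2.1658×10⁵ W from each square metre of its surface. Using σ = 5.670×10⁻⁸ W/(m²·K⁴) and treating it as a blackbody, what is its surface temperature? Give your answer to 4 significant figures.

I = σT⁴, so T = (I/σ)^(1/4) = (2.1658×10⁵/(5.670×10⁻⁸))^(1/4) = 1398 K.

T ≈ 1398 K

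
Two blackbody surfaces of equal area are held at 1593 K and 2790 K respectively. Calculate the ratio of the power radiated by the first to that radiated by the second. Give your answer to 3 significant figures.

With equal areas, P₁/P₂ = (T₁/T₂)⁴ = (1593/2790)⁴ = 0.106.

P₁/P₂ ≈ 0.106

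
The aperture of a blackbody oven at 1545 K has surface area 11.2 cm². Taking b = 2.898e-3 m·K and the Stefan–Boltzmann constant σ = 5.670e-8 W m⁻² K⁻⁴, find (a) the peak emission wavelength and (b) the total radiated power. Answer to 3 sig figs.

λ_max ≈ 1.88×10³ nm; P ≈ 362 W

(a) λ_max = b/T = 2.898×10⁻³/1545 = 1.876×10⁻⁶ m = 1.88×10³ nm.
Area A = 11.2 cm² = 1.12×10⁻³ m².
(b) P = σAT⁴ = 5.670×10⁻⁸×1.12×10⁻³×(1545)⁴ = 362 W.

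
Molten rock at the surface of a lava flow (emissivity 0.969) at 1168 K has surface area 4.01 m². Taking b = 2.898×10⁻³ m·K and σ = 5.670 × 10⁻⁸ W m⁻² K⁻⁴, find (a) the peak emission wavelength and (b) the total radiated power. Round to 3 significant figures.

λ_max ≈ 2.48 μm; P ≈ 4.10×10⁵ W

(a) λ_max = b/T = 2.898×10⁻³/1168 = 2.481×10⁻⁶ m = 2.48 μm.
Area A = 4.01 m².
(b) P = εσAT⁴ = 0.969×5.670×10⁻⁸×4.01×(1168)⁴ = 4.10×10⁵ W.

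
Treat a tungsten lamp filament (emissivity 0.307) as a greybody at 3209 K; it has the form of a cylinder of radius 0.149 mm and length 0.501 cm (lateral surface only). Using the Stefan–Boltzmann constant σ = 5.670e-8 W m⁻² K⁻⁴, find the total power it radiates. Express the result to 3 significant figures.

Lateral area A = 2πrL = 2π×1.49×10⁻⁴×5.01×10⁻³ = 4.69033×10⁻⁶ m².
P = εσAT⁴ = 0.307 × 5.670×10⁻⁸ × 4.69033×10⁻⁶ × (3209)⁴ = 8.66 W.

P ≈ 8.66 W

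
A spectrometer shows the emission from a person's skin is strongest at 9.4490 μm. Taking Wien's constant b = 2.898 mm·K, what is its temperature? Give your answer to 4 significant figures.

Wien's law gives T = b/λ_max = (2.898×10⁻³ m·K)/(9.4490×10⁻⁶ m) = 306.7 K.

T ≈ 306.7 K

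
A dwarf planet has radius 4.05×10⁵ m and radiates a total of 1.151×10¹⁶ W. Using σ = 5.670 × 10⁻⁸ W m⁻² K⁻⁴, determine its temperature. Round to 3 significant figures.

Surface area A = 4πR² = 4π(4.05×10⁵ m)² = 2.06120×10¹² m².
P = σAT⁴ ⇒ T = (P/(σA))^(1/4) = (1.151×10¹⁶/(5.670×10⁻⁸×2.06120×10¹²))^(1/4) = 560 K.

T ≈ 560 K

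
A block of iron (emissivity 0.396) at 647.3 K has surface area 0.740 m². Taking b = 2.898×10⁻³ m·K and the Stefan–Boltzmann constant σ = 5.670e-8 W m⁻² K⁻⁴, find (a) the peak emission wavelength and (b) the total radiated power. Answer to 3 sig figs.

λ_max ≈ 4.48 μm; P ≈ 2.92×10³ W

(a) λ_max = b/T = 2.898×10⁻³/647.3 = 4.477×10⁻⁶ m = 4.48 μm.
Area A = 0.740 m².
(b) P = εσAT⁴ = 0.396×5.670×10⁻⁸×0.740×(647.3)⁴ = 2.92×10³ W.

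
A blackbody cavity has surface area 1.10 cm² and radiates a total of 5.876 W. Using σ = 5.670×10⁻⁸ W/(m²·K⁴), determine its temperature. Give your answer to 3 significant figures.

Area A = 1.10 cm² = 1.10×10⁻⁴ m².
P = σAT⁴ ⇒ T = (P/(σA))^(1/4) = (5.876/(5.670×10⁻⁸×1.10×10⁻⁴))^(1/4) = 985 K.

T ≈ 985 K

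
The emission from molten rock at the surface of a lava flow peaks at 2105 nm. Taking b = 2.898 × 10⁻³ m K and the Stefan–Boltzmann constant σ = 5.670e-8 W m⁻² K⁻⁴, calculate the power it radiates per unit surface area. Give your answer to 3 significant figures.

Wien's law: T = b/λ_max = 2.898×10⁻³/2.105×10⁻⁶ = 1376.72 K.
Then I = σT⁴ = 5.670×10⁻⁸×(1376.72)⁴ = 2.04×10⁵ W/m².

I ≈ 2.04×10⁵ W/m²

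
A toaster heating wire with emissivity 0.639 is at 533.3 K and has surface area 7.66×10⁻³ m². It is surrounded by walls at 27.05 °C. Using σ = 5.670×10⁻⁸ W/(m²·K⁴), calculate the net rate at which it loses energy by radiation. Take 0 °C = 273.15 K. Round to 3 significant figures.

Surroundings: T = 27.05 °C + 273.15 = 300.20 K.
Area A = 7.66×10⁻³ m².
Net radiated power P_net = εσA(T⁴ − T₀⁴) = 0.639×5.670×10⁻⁸×7.66×10⁻³×(533.3⁴ − 300.20⁴).
T⁴ − T₀⁴ = 8.08884×10¹⁰ − 8.12162×10⁹ = 7.27668×10¹⁰ K⁴, so P_net = 20.2 W.

Net loss ≈ 20.2 W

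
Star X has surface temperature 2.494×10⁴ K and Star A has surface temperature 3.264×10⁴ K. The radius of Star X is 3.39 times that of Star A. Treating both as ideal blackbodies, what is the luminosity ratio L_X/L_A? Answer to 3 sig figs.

L ∝ R²T⁴, so L_X/L_A = (R_X/R_A)²(T_X/T_A)⁴ = (3.39)² × (2.494×10⁴/3.264×10⁴)⁴ = 11.4921 × 0.340867 = 3.92.

L_X/L_A ≈ 3.92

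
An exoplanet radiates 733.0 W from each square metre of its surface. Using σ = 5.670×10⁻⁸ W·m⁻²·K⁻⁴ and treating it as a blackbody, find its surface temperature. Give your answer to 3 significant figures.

I = σT⁴, so T = (I/σ)^(1/4) = (733.0/(5.670×10⁻⁸))^(1/4) = 337 K.

T ≈ 337 K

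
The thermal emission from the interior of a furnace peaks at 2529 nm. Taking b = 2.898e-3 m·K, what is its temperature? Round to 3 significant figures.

Wien's law gives T = b/λ_max = (2.898×10⁻³ m·K)/(2.529×10⁻⁶ m) = 1.15×10³ K.

T ≈ 1.15×10³ K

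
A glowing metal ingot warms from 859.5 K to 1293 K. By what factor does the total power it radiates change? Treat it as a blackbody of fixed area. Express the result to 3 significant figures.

P₂/P₁ ≈ 5.12

P ∝ T⁴, so P₂/P₁ = (T₂/T₁)⁴ = (1293/859.5)⁴ = (1.50436)⁴ = 5.12.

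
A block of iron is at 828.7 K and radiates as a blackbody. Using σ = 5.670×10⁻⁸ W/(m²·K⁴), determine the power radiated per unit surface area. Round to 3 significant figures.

I ≈ 2.67×10⁴ W/m²

Stefan–Boltzmann: I = σT⁴ = 5.670×10⁻⁸ × (828.7)⁴ = 2.67×10⁴ W/m².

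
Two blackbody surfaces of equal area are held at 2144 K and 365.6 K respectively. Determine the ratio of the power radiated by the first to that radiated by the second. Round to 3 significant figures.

P₁/P₂ ≈ 1.18×10³

With equal areas, P₁/P₂ = (T₁/T₂)⁴ = (2144/365.6)⁴ = 1.18×10³.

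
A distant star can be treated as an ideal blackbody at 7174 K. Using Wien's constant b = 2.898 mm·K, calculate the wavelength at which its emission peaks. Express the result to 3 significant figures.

Wien's displacement law: λ_max = b/T = (2.898×10⁻³ m·K)/(7174 K) = 4.040×10⁻⁷ m.
That is 404 nm, in the visible range.

λ_max ≈ 404 nm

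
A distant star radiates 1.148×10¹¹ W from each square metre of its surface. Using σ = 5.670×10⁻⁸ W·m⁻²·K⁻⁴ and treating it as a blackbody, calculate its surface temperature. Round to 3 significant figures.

T ≈ 3.77×10⁴ K

I = σT⁴, so T = (I/σ)^(1/4) = (1.148×10¹¹/(5.670×10⁻⁸))^(1/4) = 3.77×10⁴ K.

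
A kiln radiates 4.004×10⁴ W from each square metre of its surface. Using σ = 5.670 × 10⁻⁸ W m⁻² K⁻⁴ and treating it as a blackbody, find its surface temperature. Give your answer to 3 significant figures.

T ≈ 917 K

I = σT⁴, so T = (I/σ)^(1/4) = (4.004×10⁴/(5.670×10⁻⁸))^(1/4) = 917 K.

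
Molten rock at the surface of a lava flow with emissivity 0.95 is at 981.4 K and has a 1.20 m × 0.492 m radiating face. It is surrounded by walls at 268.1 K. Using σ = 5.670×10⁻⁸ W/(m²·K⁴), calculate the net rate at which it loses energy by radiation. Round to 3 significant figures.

Area A = 1.20 × 0.492 = 0.5904 m².
Net radiated power P_net = εσA(T⁴ − T₀⁴) = 0.95×5.670×10⁻⁸×0.5904×(981.4⁴ − 268.1⁴).
T⁴ − T₀⁴ = 9.27650×10¹¹ − 5.16639×10⁹ = 9.22484×10¹¹ K⁴, so P_net = 2.93×10⁴ W.

Net loss ≈ 2.93×10⁴ W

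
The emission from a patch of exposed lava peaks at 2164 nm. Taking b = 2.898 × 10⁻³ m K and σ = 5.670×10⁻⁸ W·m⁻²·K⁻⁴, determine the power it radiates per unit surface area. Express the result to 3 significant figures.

Wien's law: T = b/λ_max = 2.898×10⁻³/2.164×10⁻⁶ = 1339.19 K.
Then I = σT⁴ = 5.670×10⁻⁸×(1339.19)⁴ = 1.82×10⁵ W/m².

I ≈ 1.82×10⁵ W/m²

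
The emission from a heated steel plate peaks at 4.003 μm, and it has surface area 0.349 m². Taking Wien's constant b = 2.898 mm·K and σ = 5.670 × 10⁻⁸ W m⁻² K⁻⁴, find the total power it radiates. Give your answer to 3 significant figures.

P ≈ 5.44×10³ W

Wien's law: T = b/λ_max = 2.898×10⁻³/4.003×10⁻⁶ = 723.957 K.
Area A = 0.349 m².
Then P = σAT⁴ = 5.670×10⁻⁸×0.349×(723.957)⁴ = 5.44×10³ W.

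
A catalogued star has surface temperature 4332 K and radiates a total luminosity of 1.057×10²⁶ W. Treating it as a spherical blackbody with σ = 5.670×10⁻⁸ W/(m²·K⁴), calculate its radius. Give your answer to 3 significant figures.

L = 4πR²σT⁴ ⇒ R = √(L/(4πσT⁴)).
σT⁴ = 1.99681×10⁷ W/m², so R = √(1.057×10²⁶/(4π×1.99681×10⁷)) = 6.49×10⁸ m.

R ≈ 6.49×10⁸ m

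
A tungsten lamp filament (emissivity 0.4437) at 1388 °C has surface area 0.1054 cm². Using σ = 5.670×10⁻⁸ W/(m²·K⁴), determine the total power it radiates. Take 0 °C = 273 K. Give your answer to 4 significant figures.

P ≈ 2.018 W

T = 1388 °C + 273 = 1661 K.
Area A = 0.1054 cm² = 1.054×10⁻⁵ m².
P = εσAT⁴ = 0.4437 × 5.670×10⁻⁸ × 1.054×10⁻⁵ × (1661)⁴ = 2.018 W.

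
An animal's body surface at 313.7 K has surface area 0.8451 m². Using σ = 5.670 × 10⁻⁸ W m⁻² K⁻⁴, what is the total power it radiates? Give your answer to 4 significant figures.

Area A = 0.8451 m².
P = σAT⁴ = 5.670×10⁻⁸ × 0.8451 × (313.7)⁴ = 464.0 W.

P ≈ 464.0 W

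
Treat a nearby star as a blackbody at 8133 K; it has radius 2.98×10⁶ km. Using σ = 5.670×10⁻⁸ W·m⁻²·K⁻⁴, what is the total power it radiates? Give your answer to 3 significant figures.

Surface area A = 4πR² = 4π(2.98×10⁹ m)² = 1.11594×10²⁰ m².
P = σAT⁴ = 5.670×10⁻⁸ × 1.11594×10²⁰ × (8133)⁴ = 2.77×10²⁸ W.

P ≈ 2.77×10²⁸ W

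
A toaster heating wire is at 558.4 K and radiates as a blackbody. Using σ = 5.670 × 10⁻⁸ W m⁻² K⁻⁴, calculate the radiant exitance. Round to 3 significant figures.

Stefan–Boltzmann: I = σT⁴ = 5.670×10⁻⁸ × (558.4)⁴ = 5.51×10³ W/m².

I ≈ 5.51×10³ W/m²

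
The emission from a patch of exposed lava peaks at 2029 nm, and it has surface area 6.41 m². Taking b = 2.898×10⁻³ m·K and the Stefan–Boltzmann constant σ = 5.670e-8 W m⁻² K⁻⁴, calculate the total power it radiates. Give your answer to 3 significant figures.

Wien's law: T = b/λ_max = 2.898×10⁻³/2.029×10⁻⁶ = 1428.29 K.
Area A = 6.41 m².
Then P = σAT⁴ = 5.670×10⁻⁸×6.41×(1428.29)⁴ = 1.51×10⁶ W.

P ≈ 1.51×10⁶ W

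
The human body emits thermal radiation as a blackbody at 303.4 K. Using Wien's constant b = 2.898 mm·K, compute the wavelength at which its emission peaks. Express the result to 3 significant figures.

Wien's displacement law: λ_max = b/T = (2.898×10⁻³ m·K)/(303.4 K) = 9.552×10⁻⁶ m.
That is 9.55 μm, in the infrared range.

λ_max ≈ 9.55 μm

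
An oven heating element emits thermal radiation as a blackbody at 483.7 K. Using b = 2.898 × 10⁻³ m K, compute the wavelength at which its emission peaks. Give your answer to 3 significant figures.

Wien's displacement law: λ_max = b/T = (2.898×10⁻³ m·K)/(483.7 K) = 5.991×10⁻⁶ m.
That is 5.99 μm, in the infrared range.

λ_max ≈ 5.99 μm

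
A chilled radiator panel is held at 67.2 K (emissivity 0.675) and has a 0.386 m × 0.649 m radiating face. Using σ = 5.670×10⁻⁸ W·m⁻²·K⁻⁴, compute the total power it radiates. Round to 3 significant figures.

Area A = 0.386 × 0.649 = 0.250514 m².
P = εσAT⁴ = 0.675 × 5.670×10⁻⁸ × 0.250514 × (67.2)⁴ = 0.196 W.

P ≈ 0.196 W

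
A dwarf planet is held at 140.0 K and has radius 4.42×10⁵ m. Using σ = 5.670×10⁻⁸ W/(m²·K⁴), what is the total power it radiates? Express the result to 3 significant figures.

P ≈ 5.35×10¹³ W

Surface area A = 4πR² = 4π(4.42×10⁵ m)² = 2.45502×10¹² m².
P = σAT⁴ = 5.670×10⁻⁸ × 2.45502×10¹² × (140.0)⁴ = 5.35×10¹³ W.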